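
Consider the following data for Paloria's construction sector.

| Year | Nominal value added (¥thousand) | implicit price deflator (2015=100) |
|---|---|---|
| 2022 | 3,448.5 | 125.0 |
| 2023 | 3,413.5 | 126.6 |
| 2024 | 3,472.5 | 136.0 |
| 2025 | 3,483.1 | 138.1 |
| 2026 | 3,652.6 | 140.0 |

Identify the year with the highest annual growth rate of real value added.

2026

2023: real = 3413.5/1.266 = 2696.29; growth vs 2022 (2758.80) = -2.27%.
2024: real = 3472.5/1.360 = 2553.31; growth vs 2023 (2696.29) = -5.30%.
2025: real = 3483.1/1.381 = 2522.16; growth vs 2024 (2553.31) = -1.22%.
2026: real = 3652.6/1.400 = 2609.00; growth vs 2025 (2522.16) = 3.44%.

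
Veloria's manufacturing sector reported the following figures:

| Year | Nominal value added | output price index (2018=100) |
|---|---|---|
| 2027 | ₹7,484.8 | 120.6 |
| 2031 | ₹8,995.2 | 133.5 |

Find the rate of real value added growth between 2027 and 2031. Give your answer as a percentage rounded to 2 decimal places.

8.57%

Real value added 2027 = 7484.8 / 1.206 = 6206.30.
Real value added 2031 = 8995.2 / 1.335 = 6737.98.
Real growth = 6737.98 / 6206.30 − 1 = 0.0857.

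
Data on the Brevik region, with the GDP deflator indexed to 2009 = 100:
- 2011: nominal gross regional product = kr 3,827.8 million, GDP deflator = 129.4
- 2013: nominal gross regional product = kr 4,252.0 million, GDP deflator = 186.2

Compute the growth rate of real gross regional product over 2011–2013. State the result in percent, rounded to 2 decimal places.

Deflate each year: 2011 → 3827.8/1.294 = 2958.11; 2013 → 4252.0/1.862 = 2283.57.
So real gross regional product changed by 2283.57/2958.11 − 1 = -0.2280, i.e. -22.80%.

-22.80%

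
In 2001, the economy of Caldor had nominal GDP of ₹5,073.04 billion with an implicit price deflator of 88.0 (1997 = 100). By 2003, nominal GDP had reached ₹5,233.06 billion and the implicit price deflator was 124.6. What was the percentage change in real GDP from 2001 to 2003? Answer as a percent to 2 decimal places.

Real GDP 2001 = 5073.04 / 0.880 = 5764.82.
Real GDP 2003 = 5233.06 / 1.246 = 4199.89.
Real growth = 4199.89 / 5764.82 − 1 = -0.2715.

-27.15%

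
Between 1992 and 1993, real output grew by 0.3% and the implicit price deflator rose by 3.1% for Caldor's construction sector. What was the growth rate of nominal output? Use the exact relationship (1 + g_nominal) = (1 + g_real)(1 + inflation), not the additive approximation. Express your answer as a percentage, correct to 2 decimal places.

(1 + g_nom) = (1 + g_real)(1 + π) = 1.0030 × 1.0310 = 1.03409.

3.41%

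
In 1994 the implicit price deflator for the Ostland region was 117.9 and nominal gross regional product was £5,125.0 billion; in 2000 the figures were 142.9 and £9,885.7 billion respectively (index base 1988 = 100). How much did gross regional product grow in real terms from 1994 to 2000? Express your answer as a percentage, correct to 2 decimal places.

Real gross regional product 1994 = 5125.0 / 1.179 = 4346.90.
Real gross regional product 2000 = 9885.7 / 1.429 = 6917.91.
Real growth = 6917.91 / 4346.90 − 1 = 0.5915.

59.15%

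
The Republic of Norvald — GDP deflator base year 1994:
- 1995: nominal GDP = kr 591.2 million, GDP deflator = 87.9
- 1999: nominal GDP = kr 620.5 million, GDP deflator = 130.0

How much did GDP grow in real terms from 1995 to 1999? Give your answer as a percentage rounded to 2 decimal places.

-29.03%

Deflate each year: 1995 → 591.2/0.879 = 672.58; 1999 → 620.5/1.300 = 477.31.
So real GDP changed by 477.31/672.58 − 1 = -0.2903, i.e. -29.03%.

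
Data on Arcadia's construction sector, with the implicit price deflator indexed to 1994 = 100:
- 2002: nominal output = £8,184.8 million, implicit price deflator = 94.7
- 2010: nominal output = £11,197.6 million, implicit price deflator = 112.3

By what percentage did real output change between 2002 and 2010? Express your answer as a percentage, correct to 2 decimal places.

15.37%

Real output 2002 = 8184.8 / 0.947 = 8642.87.
Real output 2010 = 11197.6 / 1.123 = 9971.15.
Real growth = 9971.15 / 8642.87 − 1 = 0.1537.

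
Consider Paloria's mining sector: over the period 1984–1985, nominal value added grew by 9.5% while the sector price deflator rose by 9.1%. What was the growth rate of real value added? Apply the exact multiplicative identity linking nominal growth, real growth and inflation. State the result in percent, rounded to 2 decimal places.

(1 + g_nom) = (1 + g_real)(1 + π), so g_real = 1.0950 / 1.0910 − 1 = 0.00367.

0.37%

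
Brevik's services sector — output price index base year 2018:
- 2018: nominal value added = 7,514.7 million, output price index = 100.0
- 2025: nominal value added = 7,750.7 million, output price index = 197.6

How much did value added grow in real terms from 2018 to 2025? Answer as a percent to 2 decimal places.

-47.80%

Deflate each year: 2018 → 7514.7/1.000 = 7514.70; 2025 → 7750.7/1.976 = 3922.42.
So real value added changed by 3922.42/7514.70 − 1 = -0.4780, i.e. -47.80%.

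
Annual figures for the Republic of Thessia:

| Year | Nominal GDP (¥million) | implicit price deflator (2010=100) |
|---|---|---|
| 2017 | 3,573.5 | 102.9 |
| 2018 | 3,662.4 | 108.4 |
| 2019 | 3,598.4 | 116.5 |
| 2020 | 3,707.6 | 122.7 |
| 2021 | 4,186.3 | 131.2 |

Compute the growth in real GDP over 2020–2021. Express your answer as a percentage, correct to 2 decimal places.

5.60%

Real GDP 2020 = 3707.6/1.227 = 3021.68.
Real GDP 2021 = 4186.3/1.312 = 3190.78.
Change = 3190.78/3021.68 − 1 = 0.0560.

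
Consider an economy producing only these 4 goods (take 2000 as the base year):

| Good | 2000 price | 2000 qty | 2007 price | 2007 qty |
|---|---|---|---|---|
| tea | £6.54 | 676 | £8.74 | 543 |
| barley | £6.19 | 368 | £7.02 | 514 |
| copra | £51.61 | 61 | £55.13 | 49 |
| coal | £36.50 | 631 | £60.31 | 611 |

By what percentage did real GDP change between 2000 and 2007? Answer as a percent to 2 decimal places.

-4.00%

Real GDP 2000 = Nominal GDP 2000 = 6.54·676 + 6.19·368 + 51.61·61 + 36.50·631 = 32878.67.
Real GDP 2007 (at 2000 prices) = 6.54·543 + 6.19·514 + 51.61·49 + 36.50·611 = 31563.27.
Real growth = 31563.27/32878.67 − 1 = -0.0400.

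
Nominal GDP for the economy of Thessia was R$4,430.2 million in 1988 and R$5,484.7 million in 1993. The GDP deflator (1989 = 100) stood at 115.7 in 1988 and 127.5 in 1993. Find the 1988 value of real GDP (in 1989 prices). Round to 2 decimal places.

R$3,829.04 million

Real GDP = Nominal / (GDP deflator/100) = 4430.2 / 1.157 = 3829.04.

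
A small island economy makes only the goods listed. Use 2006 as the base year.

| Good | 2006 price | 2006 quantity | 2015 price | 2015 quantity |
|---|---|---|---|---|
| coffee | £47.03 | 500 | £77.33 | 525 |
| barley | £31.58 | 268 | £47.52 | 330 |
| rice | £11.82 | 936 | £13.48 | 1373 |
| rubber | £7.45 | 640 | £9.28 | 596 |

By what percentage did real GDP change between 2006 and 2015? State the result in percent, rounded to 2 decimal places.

Real GDP 2006 = Nominal GDP 2006 = 47.03·500 + 31.58·268 + 11.82·936 + 7.45·640 = 47809.96.
Real GDP 2015 (at 2006 prices) = 47.03·525 + 31.58·330 + 11.82·1373 + 7.45·596 = 55781.21.
Real growth = 55781.21/47809.96 − 1 = 0.1667.

16.67%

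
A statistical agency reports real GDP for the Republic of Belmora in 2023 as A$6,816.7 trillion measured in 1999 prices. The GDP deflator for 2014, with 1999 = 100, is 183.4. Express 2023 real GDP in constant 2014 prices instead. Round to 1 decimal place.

A$12,501.8 trillion

Real GDP in 2014 prices = Real GDP in 1999 prices × (P_2014/P_1999) = 6816.7 × 1.834 = 12501.83.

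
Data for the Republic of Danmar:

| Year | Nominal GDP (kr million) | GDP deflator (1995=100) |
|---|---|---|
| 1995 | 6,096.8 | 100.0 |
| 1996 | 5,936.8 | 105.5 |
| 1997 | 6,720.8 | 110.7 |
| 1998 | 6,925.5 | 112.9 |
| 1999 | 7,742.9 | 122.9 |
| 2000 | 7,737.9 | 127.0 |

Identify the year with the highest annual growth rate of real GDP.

1997

1996: real = 5936.8/1.055 = 5627.30; growth vs 1995 (6096.80) = -7.70%.
1997: real = 6720.8/1.107 = 6071.18; growth vs 1996 (5627.30) = 7.89%.
1998: real = 6925.5/1.129 = 6134.19; growth vs 1997 (6071.18) = 1.04%.
1999: real = 7742.9/1.229 = 6300.16; growth vs 1998 (6134.19) = 2.71%.
2000: real = 7737.9/1.270 = 6092.83; growth vs 1999 (6300.16) = -3.29%.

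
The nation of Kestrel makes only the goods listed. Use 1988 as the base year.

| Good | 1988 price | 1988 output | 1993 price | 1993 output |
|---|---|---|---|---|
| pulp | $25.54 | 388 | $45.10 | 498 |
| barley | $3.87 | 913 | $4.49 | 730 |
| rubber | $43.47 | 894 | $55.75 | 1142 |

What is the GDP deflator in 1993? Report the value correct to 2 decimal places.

137.15

Nominal GDP 1993 = 45.10·498 + 4.49·730 + 55.75·1142 = 89404.00.
Real GDP 1993 (at 1988 prices) = 25.54·498 + 3.87·730 + 43.47·1142 = 65186.76.
Deflator = Nominal/Real × 100 = 89404.00/65186.76 × 100 = 137.151.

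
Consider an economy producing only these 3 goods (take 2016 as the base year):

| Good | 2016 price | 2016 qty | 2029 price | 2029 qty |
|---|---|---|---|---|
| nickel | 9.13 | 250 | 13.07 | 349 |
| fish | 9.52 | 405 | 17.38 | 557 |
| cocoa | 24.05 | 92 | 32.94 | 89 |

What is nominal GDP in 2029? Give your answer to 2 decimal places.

Nominal GDP 2029 = Σ (p_2029 × q_2029) = 13.07·349 + 17.38·557 + 32.94·89 = 17173.75.

17173.75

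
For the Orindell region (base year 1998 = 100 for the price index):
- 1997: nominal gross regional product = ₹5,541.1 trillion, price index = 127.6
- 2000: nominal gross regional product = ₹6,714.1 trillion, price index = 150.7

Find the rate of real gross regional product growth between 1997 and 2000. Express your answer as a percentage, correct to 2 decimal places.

2.60%

Real gross regional product 1997 = 5541.1 / 1.276 = 4342.55.
Real gross regional product 2000 = 6714.1 / 1.507 = 4455.28.
Real growth = 4455.28 / 4342.55 − 1 = 0.0260.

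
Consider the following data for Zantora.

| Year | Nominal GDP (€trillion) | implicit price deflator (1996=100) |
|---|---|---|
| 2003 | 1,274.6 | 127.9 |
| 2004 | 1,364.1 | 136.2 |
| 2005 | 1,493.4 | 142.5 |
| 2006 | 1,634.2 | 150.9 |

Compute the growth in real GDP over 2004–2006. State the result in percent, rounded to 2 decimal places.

Real GDP 2004 = 1364.1/1.362 = 1001.54.
Real GDP 2006 = 1634.2/1.509 = 1082.97.
Change = 1082.97/1001.54 − 1 = 0.0813.

8.13%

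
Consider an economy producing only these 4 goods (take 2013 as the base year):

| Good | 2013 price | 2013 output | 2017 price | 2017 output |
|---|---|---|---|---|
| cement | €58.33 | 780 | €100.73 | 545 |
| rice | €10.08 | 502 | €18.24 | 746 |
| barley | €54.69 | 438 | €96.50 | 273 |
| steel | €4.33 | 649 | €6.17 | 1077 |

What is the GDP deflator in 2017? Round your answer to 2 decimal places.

Nominal GDP 2017 = 100.73·545 + 18.24·746 + 96.50·273 + 6.17·1077 = 101494.48.
Real GDP 2017 (at 2013 prices) = 58.33·545 + 10.08·746 + 54.69·273 + 4.33·1077 = 58903.31.
Deflator = Nominal/Real × 100 = 101494.48/58903.31 × 100 = 172.307.

172.31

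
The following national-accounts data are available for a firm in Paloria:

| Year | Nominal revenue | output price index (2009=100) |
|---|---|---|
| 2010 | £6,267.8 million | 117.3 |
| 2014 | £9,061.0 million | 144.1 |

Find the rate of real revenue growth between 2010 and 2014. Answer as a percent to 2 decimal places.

Real revenue 2010 = 6267.8 / 1.173 = 5343.39.
Real revenue 2014 = 9061.0 / 1.441 = 6287.99.
Real growth = 6287.99 / 5343.39 − 1 = 0.1768.

17.68%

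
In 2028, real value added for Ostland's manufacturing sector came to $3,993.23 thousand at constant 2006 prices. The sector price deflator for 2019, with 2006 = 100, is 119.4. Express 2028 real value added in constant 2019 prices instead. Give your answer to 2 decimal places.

$4,767.92 thousand

Real value added in 2019 prices = Real value added in 2006 prices × (P_2019/P_2006) = 3993.23 × 1.194 = 4767.92.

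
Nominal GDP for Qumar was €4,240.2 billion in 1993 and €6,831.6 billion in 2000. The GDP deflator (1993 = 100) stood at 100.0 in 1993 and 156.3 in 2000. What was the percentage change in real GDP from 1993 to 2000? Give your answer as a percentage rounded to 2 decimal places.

Deflate each year: 1993 → 4240.2/1.000 = 4240.20; 2000 → 6831.6/1.563 = 4370.83.
So real GDP changed by 4370.83/4240.20 − 1 = 0.0308, i.e. 3.08%.

3.08%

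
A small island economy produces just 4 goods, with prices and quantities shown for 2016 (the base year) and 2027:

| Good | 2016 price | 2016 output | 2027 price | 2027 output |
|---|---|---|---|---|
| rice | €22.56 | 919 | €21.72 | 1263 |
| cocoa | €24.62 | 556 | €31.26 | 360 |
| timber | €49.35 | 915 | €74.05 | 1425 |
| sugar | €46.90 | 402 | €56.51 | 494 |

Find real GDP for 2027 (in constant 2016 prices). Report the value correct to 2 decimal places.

€130848.83

Real GDP 2027 = Σ (p_2016 × q_2027) = 22.56·1263 + 24.62·360 + 49.35·1425 + 46.90·494 = 130848.83.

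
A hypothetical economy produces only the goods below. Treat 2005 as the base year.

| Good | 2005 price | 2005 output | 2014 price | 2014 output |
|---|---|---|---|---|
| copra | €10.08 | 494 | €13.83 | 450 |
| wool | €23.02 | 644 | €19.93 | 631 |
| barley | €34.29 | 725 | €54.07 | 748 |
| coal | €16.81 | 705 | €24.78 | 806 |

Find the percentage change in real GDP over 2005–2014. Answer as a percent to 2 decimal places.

3.09%

Real GDP 2005 = Nominal GDP 2005 = 10.08·494 + 23.02·644 + 34.29·725 + 16.81·705 = 56515.70.
Real GDP 2014 (at 2005 prices) = 10.08·450 + 23.02·631 + 34.29·748 + 16.81·806 = 58259.40.
Real growth = 58259.40/56515.70 − 1 = 0.0309.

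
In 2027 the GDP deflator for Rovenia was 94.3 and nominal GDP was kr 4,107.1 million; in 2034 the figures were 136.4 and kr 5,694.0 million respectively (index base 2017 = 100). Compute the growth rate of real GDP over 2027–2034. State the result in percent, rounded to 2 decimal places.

-4.15%

Deflate each year: 2027 → 4107.1/0.943 = 4355.36; 2034 → 5694.0/1.364 = 4174.49.
So real GDP changed by 4174.49/4355.36 − 1 = -0.0415, i.e. -4.15%.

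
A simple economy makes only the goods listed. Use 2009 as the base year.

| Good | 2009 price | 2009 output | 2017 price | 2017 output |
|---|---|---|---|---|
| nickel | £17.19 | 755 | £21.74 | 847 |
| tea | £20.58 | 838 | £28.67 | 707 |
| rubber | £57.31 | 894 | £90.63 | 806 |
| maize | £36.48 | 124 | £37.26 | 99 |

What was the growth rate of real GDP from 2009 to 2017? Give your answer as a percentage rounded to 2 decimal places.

Real GDP 2009 = Nominal GDP 2009 = 17.19·755 + 20.58·838 + 57.31·894 + 36.48·124 = 85983.15.
Real GDP 2017 (at 2009 prices) = 17.19·847 + 20.58·707 + 57.31·806 + 36.48·99 = 78913.37.
Real growth = 78913.37/85983.15 − 1 = -0.0822.

-8.22%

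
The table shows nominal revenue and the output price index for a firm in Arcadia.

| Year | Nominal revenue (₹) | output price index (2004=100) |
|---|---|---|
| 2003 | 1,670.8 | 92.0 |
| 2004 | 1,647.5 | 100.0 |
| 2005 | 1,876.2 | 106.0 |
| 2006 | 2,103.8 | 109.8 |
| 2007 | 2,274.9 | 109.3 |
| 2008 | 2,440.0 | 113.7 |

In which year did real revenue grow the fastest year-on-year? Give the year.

2007

2004: real = 1647.5/1.000 = 1647.50; growth vs 2003 (1816.09) = -9.28%.
2005: real = 1876.2/1.060 = 1770.00; growth vs 2004 (1647.50) = 7.44%.
2006: real = 2103.8/1.098 = 1916.03; growth vs 2005 (1770.00) = 8.25%.
2007: real = 2274.9/1.093 = 2081.34; growth vs 2006 (1916.03) = 8.63%.
2008: real = 2440.0/1.137 = 2146.00; growth vs 2007 (2081.34) = 3.11%.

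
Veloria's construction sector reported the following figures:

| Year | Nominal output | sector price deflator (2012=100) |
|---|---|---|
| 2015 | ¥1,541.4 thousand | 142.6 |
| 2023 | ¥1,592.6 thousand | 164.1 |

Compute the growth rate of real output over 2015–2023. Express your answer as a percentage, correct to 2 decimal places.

Deflate each year: 2015 → 1541.4/1.426 = 1080.93; 2023 → 1592.6/1.641 = 970.51.
So real output changed by 970.51/1080.93 − 1 = -0.1022, i.e. -10.22%.

-10.22%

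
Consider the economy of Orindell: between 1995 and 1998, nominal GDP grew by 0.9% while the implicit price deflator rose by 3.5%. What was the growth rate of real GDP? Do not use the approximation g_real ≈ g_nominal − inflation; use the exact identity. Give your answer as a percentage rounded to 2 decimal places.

-2.51%

(1 + g_nom) = (1 + g_real)(1 + π), so g_real = 1.0090 / 1.0350 − 1 = -0.02512.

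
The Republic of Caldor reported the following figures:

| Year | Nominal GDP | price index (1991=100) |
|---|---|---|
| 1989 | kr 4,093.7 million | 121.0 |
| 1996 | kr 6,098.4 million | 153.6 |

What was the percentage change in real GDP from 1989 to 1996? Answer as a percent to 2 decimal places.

Deflate each year: 1989 → 4093.7/1.210 = 3383.22; 1996 → 6098.4/1.536 = 3970.31.
So real GDP changed by 3970.31/3383.22 − 1 = 0.1735, i.e. 17.35%.

17.35%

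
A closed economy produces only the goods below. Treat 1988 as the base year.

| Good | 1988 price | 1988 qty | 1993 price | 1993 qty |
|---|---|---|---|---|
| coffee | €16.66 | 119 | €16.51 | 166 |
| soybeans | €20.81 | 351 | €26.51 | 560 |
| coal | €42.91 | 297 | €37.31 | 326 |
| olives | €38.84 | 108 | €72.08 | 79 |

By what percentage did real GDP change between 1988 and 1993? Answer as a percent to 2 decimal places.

20.02%

Real GDP 1988 = Nominal GDP 1988 = 16.66·119 + 20.81·351 + 42.91·297 + 38.84·108 = 26225.84.
Real GDP 1993 (at 1988 prices) = 16.66·166 + 20.81·560 + 42.91·326 + 38.84·79 = 31476.18.
Real growth = 31476.18/26225.84 − 1 = 0.2002.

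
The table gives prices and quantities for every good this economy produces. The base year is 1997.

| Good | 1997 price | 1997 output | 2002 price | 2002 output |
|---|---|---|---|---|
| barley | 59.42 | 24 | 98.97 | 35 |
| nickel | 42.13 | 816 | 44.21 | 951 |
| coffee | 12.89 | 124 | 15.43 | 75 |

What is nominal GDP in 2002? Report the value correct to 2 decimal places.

46664.91

Nominal GDP 2002 = Σ (p_2002 × q_2002) = 98.97·35 + 44.21·951 + 15.43·75 = 46664.91.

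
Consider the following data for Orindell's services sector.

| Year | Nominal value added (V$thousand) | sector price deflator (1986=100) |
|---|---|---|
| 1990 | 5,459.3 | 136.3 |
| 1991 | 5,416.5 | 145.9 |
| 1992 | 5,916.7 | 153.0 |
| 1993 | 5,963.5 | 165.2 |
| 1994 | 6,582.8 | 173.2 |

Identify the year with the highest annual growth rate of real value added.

1994

1991: real = 5416.5/1.459 = 3712.47; growth vs 1990 (4005.36) = -7.31%.
1992: real = 5916.7/1.530 = 3867.12; growth vs 1991 (3712.47) = 4.17%.
1993: real = 5963.5/1.652 = 3609.87; growth vs 1992 (3867.12) = -6.65%.
1994: real = 6582.8/1.732 = 3800.69; growth vs 1993 (3609.87) = 5.29%.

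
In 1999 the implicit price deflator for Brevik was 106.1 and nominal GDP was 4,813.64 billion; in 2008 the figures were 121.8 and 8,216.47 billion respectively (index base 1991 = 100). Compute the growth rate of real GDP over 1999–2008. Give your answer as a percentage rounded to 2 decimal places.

Real GDP 1999 = 4813.64 / 1.061 = 4536.89.
Real GDP 2008 = 8216.47 / 1.218 = 6745.87.
Real growth = 6745.87 / 4536.89 − 1 = 0.4869.

48.69%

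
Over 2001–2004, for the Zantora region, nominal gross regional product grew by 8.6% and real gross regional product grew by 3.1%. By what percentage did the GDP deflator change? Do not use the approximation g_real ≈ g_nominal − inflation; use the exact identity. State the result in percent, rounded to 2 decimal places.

(1 + g_nom) = (1 + g_real)(1 + π), so π = 1.0860 / 1.0310 − 1 = 0.05335.

5.33%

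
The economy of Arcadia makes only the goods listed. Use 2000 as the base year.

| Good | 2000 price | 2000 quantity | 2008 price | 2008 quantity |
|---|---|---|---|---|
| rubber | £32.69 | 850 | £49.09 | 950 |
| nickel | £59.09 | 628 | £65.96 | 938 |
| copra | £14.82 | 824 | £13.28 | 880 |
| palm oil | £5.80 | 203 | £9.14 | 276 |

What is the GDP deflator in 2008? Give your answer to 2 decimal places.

Nominal GDP 2008 = 49.09·950 + 65.96·938 + 13.28·880 + 9.14·276 = 122715.02.
Real GDP 2008 (at 2000 prices) = 32.69·950 + 59.09·938 + 14.82·880 + 5.80·276 = 101124.32.
Deflator = Nominal/Real × 100 = 122715.02/101124.32 × 100 = 121.351.

121.35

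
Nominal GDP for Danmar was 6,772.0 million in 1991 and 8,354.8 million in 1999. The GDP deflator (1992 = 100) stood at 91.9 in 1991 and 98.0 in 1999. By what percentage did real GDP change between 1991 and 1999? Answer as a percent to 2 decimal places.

15.69%

Deflate each year: 1991 → 6772.0/0.919 = 7368.88; 1999 → 8354.8/0.980 = 8525.31.
So real GDP changed by 8525.31/7368.88 − 1 = 0.1569, i.e. 15.69%.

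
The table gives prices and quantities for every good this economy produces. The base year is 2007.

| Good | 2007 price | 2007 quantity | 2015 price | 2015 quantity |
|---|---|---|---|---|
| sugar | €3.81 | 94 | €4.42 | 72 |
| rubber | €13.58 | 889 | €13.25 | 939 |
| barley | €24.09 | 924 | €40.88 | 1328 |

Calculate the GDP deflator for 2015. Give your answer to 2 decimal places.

Nominal GDP 2015 = 4.42·72 + 13.25·939 + 40.88·1328 = 67048.63.
Real GDP 2015 (at 2007 prices) = 3.81·72 + 13.58·939 + 24.09·1328 = 45017.46.
Deflator = Nominal/Real × 100 = 67048.63/45017.46 × 100 = 148.939.

148.94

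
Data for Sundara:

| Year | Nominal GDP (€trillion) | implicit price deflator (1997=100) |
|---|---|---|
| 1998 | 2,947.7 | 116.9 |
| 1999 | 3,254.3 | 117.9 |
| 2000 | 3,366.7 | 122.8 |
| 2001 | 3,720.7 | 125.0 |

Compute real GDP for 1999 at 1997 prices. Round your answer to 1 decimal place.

Real GDP 1999 = 3254.3 / 1.179 = 2760.22.

€2,760.2 trillion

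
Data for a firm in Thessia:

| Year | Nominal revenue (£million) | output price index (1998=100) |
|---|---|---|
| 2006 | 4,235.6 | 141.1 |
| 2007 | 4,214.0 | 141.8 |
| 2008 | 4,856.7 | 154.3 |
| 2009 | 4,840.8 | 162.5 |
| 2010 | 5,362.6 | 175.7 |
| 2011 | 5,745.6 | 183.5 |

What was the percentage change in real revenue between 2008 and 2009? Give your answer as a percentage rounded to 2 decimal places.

-5.36%

Real revenue 2008 = 4856.7/1.543 = 3147.57.
Real revenue 2009 = 4840.8/1.625 = 2978.95.
Change = 2978.95/3147.57 − 1 = -0.0536.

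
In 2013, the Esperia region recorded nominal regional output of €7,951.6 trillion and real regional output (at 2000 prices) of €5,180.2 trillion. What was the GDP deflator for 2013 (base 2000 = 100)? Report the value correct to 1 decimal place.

GDP deflator = (Nominal / Real) × 100 = 7951.6 / 5180.2 × 100 = 153.50.

153.5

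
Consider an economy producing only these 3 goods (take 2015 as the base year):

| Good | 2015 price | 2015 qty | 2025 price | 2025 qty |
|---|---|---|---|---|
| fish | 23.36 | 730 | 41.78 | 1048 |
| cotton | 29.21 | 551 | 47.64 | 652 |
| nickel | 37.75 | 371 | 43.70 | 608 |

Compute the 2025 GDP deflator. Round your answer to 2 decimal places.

Nominal GDP 2025 = 41.78·1048 + 47.64·652 + 43.70·608 = 101416.32.
Real GDP 2025 (at 2015 prices) = 23.36·1048 + 29.21·652 + 37.75·608 = 66478.20.
Deflator = Nominal/Real × 100 = 101416.32/66478.20 × 100 = 152.556.

152.56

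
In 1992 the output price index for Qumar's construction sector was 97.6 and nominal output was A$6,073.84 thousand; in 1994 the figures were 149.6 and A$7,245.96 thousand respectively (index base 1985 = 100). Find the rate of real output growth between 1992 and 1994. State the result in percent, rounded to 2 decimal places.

-22.17%

Real output 1992 = 6073.84 / 0.976 = 6223.20.
Real output 1994 = 7245.96 / 1.496 = 4843.56.
Real growth = 4843.56 / 6223.20 − 1 = -0.2217.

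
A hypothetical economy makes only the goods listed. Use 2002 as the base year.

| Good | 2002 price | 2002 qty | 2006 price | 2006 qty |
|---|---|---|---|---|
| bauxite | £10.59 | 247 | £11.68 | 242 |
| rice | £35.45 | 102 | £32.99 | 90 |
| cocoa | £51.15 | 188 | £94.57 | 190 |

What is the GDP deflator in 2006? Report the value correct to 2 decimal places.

Nominal GDP 2006 = 11.68·242 + 32.99·90 + 94.57·190 = 23763.96.
Real GDP 2006 (at 2002 prices) = 10.59·242 + 35.45·90 + 51.15·190 = 15471.78.
Deflator = Nominal/Real × 100 = 23763.96/15471.78 × 100 = 153.596.

153.60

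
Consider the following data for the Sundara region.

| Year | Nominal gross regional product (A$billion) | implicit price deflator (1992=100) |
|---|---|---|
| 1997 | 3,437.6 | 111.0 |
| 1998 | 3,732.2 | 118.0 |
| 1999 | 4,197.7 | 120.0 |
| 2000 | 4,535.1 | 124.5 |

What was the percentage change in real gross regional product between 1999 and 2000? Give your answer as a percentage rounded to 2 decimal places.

Real gross regional product 1999 = 4197.7/1.200 = 3498.08.
Real gross regional product 2000 = 4535.1/1.245 = 3642.65.
Change = 3642.65/3498.08 − 1 = 0.0413.

4.13%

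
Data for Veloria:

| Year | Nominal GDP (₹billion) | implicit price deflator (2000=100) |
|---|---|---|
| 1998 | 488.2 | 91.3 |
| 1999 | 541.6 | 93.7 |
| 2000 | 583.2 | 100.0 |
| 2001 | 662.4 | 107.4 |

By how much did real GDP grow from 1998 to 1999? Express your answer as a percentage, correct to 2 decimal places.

8.10%

Real GDP 1998 = 488.2/0.913 = 534.72.
Real GDP 1999 = 541.6/0.937 = 578.01.
Change = 578.01/534.72 − 1 = 0.0810.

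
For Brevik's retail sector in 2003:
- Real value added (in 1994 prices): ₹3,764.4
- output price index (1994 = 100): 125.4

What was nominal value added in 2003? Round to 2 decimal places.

Nominal value added = Real × (output price index/100) = 3764.4 × 1.254 = 4720.56.

₹4,720.56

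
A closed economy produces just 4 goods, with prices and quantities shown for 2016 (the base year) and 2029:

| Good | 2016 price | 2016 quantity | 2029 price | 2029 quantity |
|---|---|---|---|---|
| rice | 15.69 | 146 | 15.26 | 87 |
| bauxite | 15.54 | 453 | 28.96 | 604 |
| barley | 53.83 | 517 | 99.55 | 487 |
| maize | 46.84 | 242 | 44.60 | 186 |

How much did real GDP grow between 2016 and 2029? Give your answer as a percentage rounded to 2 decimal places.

Real GDP 2016 = Nominal GDP 2016 = 15.69·146 + 15.54·453 + 53.83·517 + 46.84·242 = 48495.75.
Real GDP 2029 (at 2016 prices) = 15.69·87 + 15.54·604 + 53.83·487 + 46.84·186 = 45678.64.
Real growth = 45678.64/48495.75 − 1 = -0.0581.

-5.81%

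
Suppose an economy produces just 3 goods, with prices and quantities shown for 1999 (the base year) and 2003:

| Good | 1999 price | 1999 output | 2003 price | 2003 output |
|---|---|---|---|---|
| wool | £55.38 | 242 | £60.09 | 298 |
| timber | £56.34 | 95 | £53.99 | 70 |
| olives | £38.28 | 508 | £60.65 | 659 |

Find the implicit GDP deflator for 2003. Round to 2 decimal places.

Nominal GDP 2003 = 60.09·298 + 53.99·70 + 60.65·659 = 61654.47.
Real GDP 2003 (at 1999 prices) = 55.38·298 + 56.34·70 + 38.28·659 = 45673.56.
Deflator = Nominal/Real × 100 = 61654.47/45673.56 × 100 = 134.989.

134.99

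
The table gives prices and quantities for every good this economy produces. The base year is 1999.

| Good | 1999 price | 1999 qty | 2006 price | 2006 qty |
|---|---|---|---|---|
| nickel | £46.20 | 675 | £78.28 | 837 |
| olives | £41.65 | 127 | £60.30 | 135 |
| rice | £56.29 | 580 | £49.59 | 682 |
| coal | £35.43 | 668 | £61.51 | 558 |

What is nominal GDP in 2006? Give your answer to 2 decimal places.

Nominal GDP 2006 = Σ (p_2006 × q_2006) = 78.28·837 + 60.30·135 + 49.59·682 + 61.51·558 = 141803.82.

£141803.82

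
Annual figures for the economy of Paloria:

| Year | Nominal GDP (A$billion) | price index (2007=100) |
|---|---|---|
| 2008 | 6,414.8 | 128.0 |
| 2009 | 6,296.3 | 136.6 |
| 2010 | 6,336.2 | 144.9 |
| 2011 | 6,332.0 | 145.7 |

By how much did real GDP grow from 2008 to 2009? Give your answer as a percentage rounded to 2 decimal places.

Real GDP 2008 = 6414.8/1.280 = 5011.56.
Real GDP 2009 = 6296.3/1.366 = 4609.30.
Change = 4609.30/5011.56 − 1 = -0.0803.

-8.03%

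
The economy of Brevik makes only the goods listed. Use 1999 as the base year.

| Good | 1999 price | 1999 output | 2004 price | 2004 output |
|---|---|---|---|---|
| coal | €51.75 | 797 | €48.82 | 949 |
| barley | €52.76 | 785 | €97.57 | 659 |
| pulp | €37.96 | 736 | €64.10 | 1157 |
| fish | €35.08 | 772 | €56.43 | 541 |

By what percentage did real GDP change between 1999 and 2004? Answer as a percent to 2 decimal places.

6.61%

Real GDP 1999 = Nominal GDP 1999 = 51.75·797 + 52.76·785 + 37.96·736 + 35.08·772 = 137681.67.
Real GDP 2004 (at 1999 prices) = 51.75·949 + 52.76·659 + 37.96·1157 + 35.08·541 = 146777.59.
Real growth = 146777.59/137681.67 − 1 = 0.0661.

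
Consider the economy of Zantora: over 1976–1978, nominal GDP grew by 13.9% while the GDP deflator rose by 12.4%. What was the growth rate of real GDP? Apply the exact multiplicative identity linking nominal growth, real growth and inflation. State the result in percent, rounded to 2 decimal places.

(1 + g_nom) = (1 + g_real)(1 + π), so g_real = 1.1390 / 1.1240 − 1 = 0.01335.

1.33%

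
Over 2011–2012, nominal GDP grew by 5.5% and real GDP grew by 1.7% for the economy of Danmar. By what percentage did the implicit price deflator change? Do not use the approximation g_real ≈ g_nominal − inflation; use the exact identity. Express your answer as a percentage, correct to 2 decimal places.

3.74%

(1 + g_nom) = (1 + g_real)(1 + π), so π = 1.0550 / 1.0170 − 1 = 0.03736.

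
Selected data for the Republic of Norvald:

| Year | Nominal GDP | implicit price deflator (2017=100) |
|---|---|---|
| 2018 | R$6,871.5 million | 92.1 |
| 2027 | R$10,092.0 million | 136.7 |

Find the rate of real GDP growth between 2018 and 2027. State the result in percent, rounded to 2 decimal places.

-1.05%

Real GDP 2018 = 6871.5 / 0.921 = 7460.91.
Real GDP 2027 = 10092.0 / 1.367 = 7382.59.
Real growth = 7382.59 / 7460.91 − 1 = -0.0105.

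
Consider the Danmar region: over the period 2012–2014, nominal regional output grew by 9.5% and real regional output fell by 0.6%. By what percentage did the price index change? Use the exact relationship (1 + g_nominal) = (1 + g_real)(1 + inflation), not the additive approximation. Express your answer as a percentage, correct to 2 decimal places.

10.16%

(1 + g_nom) = (1 + g_real)(1 + π), so π = 1.0950 / 0.9940 − 1 = 0.10161.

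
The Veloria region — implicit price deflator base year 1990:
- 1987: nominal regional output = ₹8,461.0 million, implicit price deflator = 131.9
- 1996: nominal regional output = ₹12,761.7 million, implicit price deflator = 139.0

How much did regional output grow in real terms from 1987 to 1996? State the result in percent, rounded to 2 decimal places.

Real regional output 1987 = 8461.0 / 1.319 = 6414.71.
Real regional output 1996 = 12761.7 / 1.390 = 9181.08.
Real growth = 9181.08 / 6414.71 − 1 = 0.4313.

43.13%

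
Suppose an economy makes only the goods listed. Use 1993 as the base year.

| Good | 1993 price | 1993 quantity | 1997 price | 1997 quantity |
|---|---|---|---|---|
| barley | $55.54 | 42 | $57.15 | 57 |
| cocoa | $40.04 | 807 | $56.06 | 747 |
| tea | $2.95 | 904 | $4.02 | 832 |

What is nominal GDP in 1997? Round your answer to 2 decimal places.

Nominal GDP 1997 = Σ (p_1997 × q_1997) = 57.15·57 + 56.06·747 + 4.02·832 = 48479.01.

$48479.01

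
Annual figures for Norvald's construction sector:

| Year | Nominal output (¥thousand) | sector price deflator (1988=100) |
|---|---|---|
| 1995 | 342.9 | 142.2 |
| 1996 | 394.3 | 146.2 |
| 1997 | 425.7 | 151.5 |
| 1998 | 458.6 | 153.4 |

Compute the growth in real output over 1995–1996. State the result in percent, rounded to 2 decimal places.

11.84%

Real output 1995 = 342.9/1.422 = 241.14.
Real output 1996 = 394.3/1.462 = 269.70.
Change = 269.70/241.14 − 1 = 0.1184.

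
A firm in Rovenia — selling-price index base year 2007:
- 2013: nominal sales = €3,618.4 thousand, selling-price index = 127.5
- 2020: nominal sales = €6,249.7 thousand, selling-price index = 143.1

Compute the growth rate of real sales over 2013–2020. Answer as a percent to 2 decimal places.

Real sales 2013 = 3618.4 / 1.275 = 2837.96.
Real sales 2020 = 6249.7 / 1.431 = 4367.37.
Real growth = 4367.37 / 2837.96 − 1 = 0.5389.

53.89%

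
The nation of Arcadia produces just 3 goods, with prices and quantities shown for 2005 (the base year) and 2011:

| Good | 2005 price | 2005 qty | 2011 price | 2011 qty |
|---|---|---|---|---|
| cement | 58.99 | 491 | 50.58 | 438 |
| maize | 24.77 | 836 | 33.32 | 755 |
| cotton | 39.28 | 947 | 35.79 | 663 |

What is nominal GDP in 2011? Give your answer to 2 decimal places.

Nominal GDP 2011 = Σ (p_2011 × q_2011) = 50.58·438 + 33.32·755 + 35.79·663 = 71039.41.

71039.41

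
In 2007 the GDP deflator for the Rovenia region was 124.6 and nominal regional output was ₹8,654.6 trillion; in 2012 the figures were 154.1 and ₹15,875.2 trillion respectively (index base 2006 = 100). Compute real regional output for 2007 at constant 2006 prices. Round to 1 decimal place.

₹6,945.9 trillion

Real regional output = Nominal / (GDP deflator/100) = 8654.6 / 1.246 = 6945.91.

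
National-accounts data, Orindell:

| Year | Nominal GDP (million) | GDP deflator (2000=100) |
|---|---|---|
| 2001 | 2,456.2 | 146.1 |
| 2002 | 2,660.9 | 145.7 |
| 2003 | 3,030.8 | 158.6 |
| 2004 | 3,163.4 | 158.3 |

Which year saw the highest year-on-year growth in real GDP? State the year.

2002: real = 2660.9/1.457 = 1826.29; growth vs 2001 (1681.18) = 8.63%.
2003: real = 3030.8/1.586 = 1910.97; growth vs 2002 (1826.29) = 4.64%.
2004: real = 3163.4/1.583 = 1998.36; growth vs 2003 (1910.97) = 4.57%.

2002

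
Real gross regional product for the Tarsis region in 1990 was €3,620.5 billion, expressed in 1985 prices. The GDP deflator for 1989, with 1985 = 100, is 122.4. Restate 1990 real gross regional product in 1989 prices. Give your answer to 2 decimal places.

Real gross regional product in 1989 prices = Real gross regional product in 1985 prices × (P_1989/P_1985) = 3620.5 × 1.224 = 4431.49.

€4,431.49 billion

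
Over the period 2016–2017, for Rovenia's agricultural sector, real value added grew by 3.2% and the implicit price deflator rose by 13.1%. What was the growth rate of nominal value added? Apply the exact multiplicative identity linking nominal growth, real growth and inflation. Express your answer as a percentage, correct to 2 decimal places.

16.72%

(1 + g_nom) = (1 + g_real)(1 + π) = 1.0320 × 1.1310 = 1.16719.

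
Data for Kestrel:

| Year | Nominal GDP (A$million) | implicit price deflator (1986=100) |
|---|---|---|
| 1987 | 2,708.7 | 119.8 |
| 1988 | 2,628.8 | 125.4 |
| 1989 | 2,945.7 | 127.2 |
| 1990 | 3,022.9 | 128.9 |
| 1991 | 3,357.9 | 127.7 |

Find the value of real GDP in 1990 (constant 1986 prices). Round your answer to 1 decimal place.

Real GDP 1990 = 3022.9 / 1.289 = 2345.15.

A$2,345.2 million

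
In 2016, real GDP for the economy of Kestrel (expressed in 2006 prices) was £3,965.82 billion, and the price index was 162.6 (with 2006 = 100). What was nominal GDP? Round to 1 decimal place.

£6,448.4 billion

Nominal GDP = Real × (price index/100) = 3965.82 × 1.626 = 6448.42.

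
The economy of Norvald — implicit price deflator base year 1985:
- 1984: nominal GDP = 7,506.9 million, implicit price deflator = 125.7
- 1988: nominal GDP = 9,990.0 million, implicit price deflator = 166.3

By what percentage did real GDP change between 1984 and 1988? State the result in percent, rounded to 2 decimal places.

0.59%

Real GDP 1984 = 7506.9 / 1.257 = 5972.08.
Real GDP 1988 = 9990.0 / 1.663 = 6007.22.
Real growth = 6007.22 / 5972.08 − 1 = 0.0059.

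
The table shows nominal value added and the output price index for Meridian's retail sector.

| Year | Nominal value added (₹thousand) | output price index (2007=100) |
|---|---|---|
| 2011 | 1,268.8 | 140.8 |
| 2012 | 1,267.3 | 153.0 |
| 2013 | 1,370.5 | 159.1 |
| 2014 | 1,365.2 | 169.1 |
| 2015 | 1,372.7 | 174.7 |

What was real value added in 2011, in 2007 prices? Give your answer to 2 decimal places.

Real value added 2011 = 1268.8 / 1.408 = 901.14.

₹901.14 thousand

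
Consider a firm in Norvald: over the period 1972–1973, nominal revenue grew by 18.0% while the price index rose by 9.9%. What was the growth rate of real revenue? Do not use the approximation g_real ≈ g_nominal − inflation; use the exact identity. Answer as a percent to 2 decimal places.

7.37%

(1 + g_nom) = (1 + g_real)(1 + π), so g_real = 1.1800 / 1.0990 − 1 = 0.07370.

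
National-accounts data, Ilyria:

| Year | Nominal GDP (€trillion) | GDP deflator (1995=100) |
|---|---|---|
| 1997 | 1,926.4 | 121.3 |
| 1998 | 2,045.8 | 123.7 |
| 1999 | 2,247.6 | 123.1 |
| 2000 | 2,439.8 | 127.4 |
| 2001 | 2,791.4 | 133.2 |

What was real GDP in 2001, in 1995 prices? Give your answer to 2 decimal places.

Real GDP 2001 = 2791.4 / 1.332 = 2095.65.

€2,095.65 trillion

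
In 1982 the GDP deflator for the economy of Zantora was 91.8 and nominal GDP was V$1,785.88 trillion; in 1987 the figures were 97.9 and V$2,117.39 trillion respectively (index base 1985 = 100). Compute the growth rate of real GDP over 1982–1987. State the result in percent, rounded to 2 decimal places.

Deflate each year: 1982 → 1785.88/0.918 = 1945.40; 1987 → 2117.39/0.979 = 2162.81.
So real GDP changed by 2162.81/1945.40 − 1 = 0.1118, i.e. 11.18%.

11.18%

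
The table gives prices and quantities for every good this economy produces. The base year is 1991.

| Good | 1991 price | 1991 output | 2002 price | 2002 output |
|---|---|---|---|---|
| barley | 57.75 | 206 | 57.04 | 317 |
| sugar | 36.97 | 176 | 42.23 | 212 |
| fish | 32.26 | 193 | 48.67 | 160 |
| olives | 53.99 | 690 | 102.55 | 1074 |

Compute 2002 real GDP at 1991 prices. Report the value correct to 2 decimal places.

Real GDP 2002 = Σ (p_1991 × q_2002) = 57.75·317 + 36.97·212 + 32.26·160 + 53.99·1074 = 89291.25.

89291.25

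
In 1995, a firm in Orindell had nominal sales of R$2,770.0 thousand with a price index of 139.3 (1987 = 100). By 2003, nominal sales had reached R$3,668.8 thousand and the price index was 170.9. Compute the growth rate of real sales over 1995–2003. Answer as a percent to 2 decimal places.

Deflate each year: 1995 → 2770.0/1.393 = 1988.51; 2003 → 3668.8/1.709 = 2146.75.
So real sales changed by 2146.75/1988.51 − 1 = 0.0796, i.e. 7.96%.

7.96%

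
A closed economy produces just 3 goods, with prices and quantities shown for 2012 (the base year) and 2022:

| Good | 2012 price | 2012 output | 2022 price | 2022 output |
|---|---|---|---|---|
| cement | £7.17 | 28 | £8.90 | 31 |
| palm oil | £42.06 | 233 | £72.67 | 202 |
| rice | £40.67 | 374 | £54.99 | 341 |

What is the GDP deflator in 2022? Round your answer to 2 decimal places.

149.23

Nominal GDP 2022 = 8.90·31 + 72.67·202 + 54.99·341 = 33706.83.
Real GDP 2022 (at 2012 prices) = 7.17·31 + 42.06·202 + 40.67·341 = 22586.86.
Deflator = Nominal/Real × 100 = 33706.83/22586.86 × 100 = 149.232.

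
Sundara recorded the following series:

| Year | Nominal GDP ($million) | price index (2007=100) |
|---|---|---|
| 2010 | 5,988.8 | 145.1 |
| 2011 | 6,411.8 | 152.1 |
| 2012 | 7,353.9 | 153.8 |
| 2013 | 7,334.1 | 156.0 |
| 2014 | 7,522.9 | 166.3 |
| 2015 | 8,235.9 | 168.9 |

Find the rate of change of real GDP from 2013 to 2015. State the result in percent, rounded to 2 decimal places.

Real GDP 2013 = 7334.1/1.560 = 4701.35.
Real GDP 2015 = 8235.9/1.689 = 4876.20.
Change = 4876.20/4701.35 − 1 = 0.0372.

3.72%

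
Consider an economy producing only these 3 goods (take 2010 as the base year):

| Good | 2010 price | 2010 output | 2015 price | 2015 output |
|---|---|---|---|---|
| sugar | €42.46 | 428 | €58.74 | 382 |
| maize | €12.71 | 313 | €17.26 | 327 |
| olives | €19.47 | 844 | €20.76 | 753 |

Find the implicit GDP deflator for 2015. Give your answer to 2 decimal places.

Nominal GDP 2015 = 58.74·382 + 17.26·327 + 20.76·753 = 43714.98.
Real GDP 2015 (at 2010 prices) = 42.46·382 + 12.71·327 + 19.47·753 = 35036.80.
Deflator = Nominal/Real × 100 = 43714.98/35036.80 × 100 = 124.769.

124.77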